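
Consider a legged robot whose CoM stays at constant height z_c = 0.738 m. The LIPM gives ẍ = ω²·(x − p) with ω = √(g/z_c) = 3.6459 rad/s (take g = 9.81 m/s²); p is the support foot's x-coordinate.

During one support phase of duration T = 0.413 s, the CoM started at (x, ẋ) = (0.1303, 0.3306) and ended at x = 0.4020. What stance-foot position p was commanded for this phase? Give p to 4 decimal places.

ωT = 3.6459·0.413 = 1.505757; cosh(ωT) = 2.364706, sinh(ωT) = 2.142857
x(T) = p + (x₀−p)·cosh(ωT) + (ẋ₀/ω)·sinh(ωT) ⇒ p·(1 − cosh) = x(T) − x₀·cosh − (ẋ₀/ω)·sinh
numerator   = 0.4020 − (0.1303)·2.364706 − (0.3306/3.6459)·2.142857 = -0.100429
denominator = 1 − 2.364706 = -1.364706
p = -0.100429 / -1.364706 = 0.0736

p = 0.0736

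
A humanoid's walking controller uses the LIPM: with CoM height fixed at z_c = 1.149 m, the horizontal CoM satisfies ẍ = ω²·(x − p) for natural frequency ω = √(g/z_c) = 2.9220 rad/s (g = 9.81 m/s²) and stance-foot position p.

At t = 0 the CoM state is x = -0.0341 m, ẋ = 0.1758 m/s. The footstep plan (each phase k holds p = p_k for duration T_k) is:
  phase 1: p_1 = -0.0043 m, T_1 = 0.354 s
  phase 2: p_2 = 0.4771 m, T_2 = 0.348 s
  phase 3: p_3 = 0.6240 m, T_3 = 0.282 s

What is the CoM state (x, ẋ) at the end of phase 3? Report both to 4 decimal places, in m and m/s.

x = -0.8641, ẋ = -3.9219

phase 1: p=-0.0043, T=0.354, ωT=1.034388, cosh=1.584414, sinh=1.228970; start (x,ẋ)=(-0.034100, 0.175800) → end (x,ẋ)=(0.022425, 0.171527)
phase 2: p=0.4771, T=0.348, ωT=1.016856, cosh=1.563110, sinh=1.201380; start (x,ẋ)=(0.022425, 0.171527) → end (x,ẋ)=(-0.163085, -1.327992)
phase 3: p=0.6240, T=0.282, ωT=0.824004, cosh=1.359140, sinh=0.920469; start (x,ẋ)=(-0.163085, -1.327992) → end (x,ẋ)=(-0.864093, -3.921878)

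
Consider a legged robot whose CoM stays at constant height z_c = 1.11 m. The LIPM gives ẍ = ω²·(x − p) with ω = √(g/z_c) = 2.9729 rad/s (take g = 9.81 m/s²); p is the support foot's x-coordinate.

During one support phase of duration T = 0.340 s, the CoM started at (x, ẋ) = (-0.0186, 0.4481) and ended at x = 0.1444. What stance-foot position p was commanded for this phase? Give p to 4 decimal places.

p = 0.0114

ωT = 2.9729·0.340 = 1.010786; cosh(ωT) = 1.555846, sinh(ωT) = 1.191914
x(T) = p + (x₀−p)·cosh(ωT) + (ẋ₀/ω)·sinh(ωT) ⇒ p·(1 − cosh) = x(T) − x₀·cosh − (ẋ₀/ω)·sinh
numerator   = 0.1444 − (-0.0186)·1.555846 − (0.4481/2.9729)·1.191914 = -0.006316
denominator = 1 − 1.555846 = -0.555846
p = -0.006316 / -0.555846 = 0.0114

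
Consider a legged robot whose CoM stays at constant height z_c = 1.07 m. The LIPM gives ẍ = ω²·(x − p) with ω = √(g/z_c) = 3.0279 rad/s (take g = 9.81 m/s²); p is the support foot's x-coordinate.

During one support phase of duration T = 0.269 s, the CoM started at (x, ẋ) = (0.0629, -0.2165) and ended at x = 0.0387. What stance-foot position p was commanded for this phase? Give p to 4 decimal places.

p = -0.0532

ωT = 3.0279·0.269 = 0.814505; cosh(ωT) = 1.350458, sinh(ωT) = 0.907600
x(T) = p + (x₀−p)·cosh(ωT) + (ẋ₀/ω)·sinh(ωT) ⇒ p·(1 − cosh) = x(T) − x₀·cosh − (ẋ₀/ω)·sinh
numerator   = 0.0387 − (0.0629)·1.350458 − (-0.2165/3.0279)·0.907600 = 0.018651
denominator = 1 − 1.350458 = -0.350458
p = 0.018651 / -0.350458 = -0.0532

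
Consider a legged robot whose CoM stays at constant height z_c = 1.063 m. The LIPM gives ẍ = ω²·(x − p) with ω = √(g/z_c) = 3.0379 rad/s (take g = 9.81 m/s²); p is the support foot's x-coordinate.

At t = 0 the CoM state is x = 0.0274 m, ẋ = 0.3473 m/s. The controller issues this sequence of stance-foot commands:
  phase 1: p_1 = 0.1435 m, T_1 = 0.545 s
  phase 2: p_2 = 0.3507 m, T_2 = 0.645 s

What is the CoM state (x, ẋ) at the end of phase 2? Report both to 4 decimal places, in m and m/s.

phase 1: p=0.1435, T=0.545, ωT=1.655656, cosh=2.713739, sinh=2.522772; start (x,ẋ)=(0.027400, 0.347300) → end (x,ẋ)=(0.116844, 0.052699)
phase 2: p=0.3507, T=0.645, ωT=1.959446, cosh=3.618164, sinh=3.477228; start (x,ẋ)=(0.116844, 0.052699) → end (x,ẋ)=(-0.435108, -2.279653)

x = -0.4351, ẋ = -2.2797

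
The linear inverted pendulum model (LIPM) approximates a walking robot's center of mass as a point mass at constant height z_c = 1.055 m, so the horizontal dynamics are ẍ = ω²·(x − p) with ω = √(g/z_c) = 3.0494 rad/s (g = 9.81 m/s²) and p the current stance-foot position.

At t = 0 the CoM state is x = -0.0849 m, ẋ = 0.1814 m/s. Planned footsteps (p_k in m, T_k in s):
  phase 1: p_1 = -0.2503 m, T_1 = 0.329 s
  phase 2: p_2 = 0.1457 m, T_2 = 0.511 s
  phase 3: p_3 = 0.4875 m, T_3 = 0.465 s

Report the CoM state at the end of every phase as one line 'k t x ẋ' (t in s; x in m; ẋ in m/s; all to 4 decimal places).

phase 1: p=-0.2503, T=0.329, ωT=1.003253, cosh=1.546911, sinh=1.180226; start (x,ẋ)=(-0.084900, 0.181400) → end (x,ẋ)=(0.075767, 0.875881)
phase 2: p=0.1457, T=0.511, ωT=1.558243, cosh=2.480487, sinh=2.269982; start (x,ẋ)=(0.075767, 0.875881) → end (x,ẋ)=(0.624242, 1.688533)
phase 3: p=0.4875, T=0.465, ωT=1.417971, cosh=2.185470, sinh=1.943265; start (x,ẋ)=(0.624242, 1.688533) → end (x,ẋ)=(1.862382, 4.500541)

1 0.3290 0.0758 0.8759
2 0.8400 0.6242 1.6885
3 1.3050 1.8624 4.5005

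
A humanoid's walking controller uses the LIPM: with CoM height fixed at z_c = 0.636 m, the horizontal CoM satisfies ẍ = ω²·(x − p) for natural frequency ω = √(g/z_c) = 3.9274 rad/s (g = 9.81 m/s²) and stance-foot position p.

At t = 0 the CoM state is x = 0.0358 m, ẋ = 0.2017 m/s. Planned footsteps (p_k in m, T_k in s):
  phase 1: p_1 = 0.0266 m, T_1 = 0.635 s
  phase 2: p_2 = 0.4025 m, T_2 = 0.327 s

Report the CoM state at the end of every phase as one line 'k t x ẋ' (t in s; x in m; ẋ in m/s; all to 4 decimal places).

phase 1: p=0.0266, T=0.635, ωT=2.493899, cosh=6.095491, sinh=6.012904; start (x,ẋ)=(0.035800, 0.201700) → end (x,ẋ)=(0.391484, 1.446719)
phase 2: p=0.4025, T=0.327, ωT=1.284260, cosh=1.944424, sinh=1.667569; start (x,ẋ)=(0.391484, 1.446719) → end (x,ẋ)=(0.995355, 2.740890)

1 0.6350 0.3915 1.4467
2 0.9620 0.9954 2.7409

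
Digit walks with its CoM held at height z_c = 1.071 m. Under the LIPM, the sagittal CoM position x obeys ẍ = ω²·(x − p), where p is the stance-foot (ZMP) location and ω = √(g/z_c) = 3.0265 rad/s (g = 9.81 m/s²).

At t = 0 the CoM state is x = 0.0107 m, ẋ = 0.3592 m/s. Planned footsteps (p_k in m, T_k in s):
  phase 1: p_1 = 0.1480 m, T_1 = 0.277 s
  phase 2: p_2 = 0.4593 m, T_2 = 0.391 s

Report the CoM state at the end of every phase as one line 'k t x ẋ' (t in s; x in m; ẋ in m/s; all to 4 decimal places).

phase 1: p=0.1480, T=0.277, ωT=0.838341, cosh=1.372477, sinh=0.940049; start (x,ẋ)=(0.010700, 0.359200) → end (x,ẋ)=(0.071129, 0.102367)
phase 2: p=0.4593, T=0.391, ωT=1.183361, cosh=1.785790, sinh=1.479542; start (x,ẋ)=(0.071129, 0.102367) → end (x,ẋ)=(-0.183849, -1.555361)

1 0.2770 0.0711 0.1024
2 0.6680 -0.1838 -1.5554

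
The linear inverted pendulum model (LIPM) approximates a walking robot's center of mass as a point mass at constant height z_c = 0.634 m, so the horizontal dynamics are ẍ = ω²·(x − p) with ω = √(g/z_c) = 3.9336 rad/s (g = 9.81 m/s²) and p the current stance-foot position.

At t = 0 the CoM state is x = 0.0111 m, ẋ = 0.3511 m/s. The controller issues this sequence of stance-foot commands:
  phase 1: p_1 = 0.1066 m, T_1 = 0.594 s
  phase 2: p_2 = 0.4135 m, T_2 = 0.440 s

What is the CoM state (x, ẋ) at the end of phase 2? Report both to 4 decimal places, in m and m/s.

phase 1: p=0.1066, T=0.594, ωT=2.336558, cosh=5.221115, sinh=5.124455; start (x,ẋ)=(0.011100, 0.351100) → end (x,ẋ)=(0.065375, -0.091913)
phase 2: p=0.4135, T=0.440, ωT=1.730784, cosh=2.911112, sinh=2.733966; start (x,ẋ)=(0.065375, -0.091913) → end (x,ẋ)=(-0.663812, -4.011418)

x = -0.6638, ẋ = -4.0114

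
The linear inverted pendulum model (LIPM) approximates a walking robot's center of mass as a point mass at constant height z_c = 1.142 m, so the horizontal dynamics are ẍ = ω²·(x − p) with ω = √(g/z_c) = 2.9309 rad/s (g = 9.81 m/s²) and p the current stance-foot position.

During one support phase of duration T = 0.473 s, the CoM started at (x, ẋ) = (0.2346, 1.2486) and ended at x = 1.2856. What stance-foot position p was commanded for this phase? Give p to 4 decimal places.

p = 0.0104

ωT = 2.9309·0.473 = 1.386316; cosh(ωT) = 2.125040, sinh(ωT) = 1.875045
x(T) = p + (x₀−p)·cosh(ωT) + (ẋ₀/ω)·sinh(ωT) ⇒ p·(1 − cosh) = x(T) − x₀·cosh − (ẋ₀/ω)·sinh
numerator   = 1.2856 − (0.2346)·2.125040 − (1.2486/2.9309)·1.875045 = -0.011727
denominator = 1 − 2.125040 = -1.125040
p = -0.011727 / -1.125040 = 0.0104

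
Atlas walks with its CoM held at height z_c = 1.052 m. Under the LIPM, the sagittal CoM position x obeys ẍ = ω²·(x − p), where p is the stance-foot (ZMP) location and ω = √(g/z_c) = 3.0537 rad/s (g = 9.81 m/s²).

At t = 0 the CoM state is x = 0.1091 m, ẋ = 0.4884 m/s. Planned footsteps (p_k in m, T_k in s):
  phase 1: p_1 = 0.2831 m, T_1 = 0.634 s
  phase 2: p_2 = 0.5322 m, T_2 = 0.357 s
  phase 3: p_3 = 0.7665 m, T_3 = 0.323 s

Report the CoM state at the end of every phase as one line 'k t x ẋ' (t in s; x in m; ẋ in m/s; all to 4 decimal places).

phase 1: p=0.2831, T=0.634, ωT=1.936046, cosh=3.537781, sinh=3.393508; start (x,ẋ)=(0.109100, 0.488400) → end (x,ẋ)=(0.210274, -0.075267)
phase 2: p=0.5322, T=0.357, ωT=1.090171, cosh=1.655471, sinh=1.319312; start (x,ẋ)=(0.210274, -0.075267) → end (x,ẋ)=(-0.033257, -1.421572)
phase 3: p=0.7665, T=0.323, ωT=0.986345, cosh=1.527177, sinh=1.154239; start (x,ẋ)=(-0.033257, -1.421572) → end (x,ẋ)=(-0.992197, -4.989897)

1 0.6340 0.2103 -0.0753
2 0.9910 -0.0333 -1.4216
3 1.3140 -0.9922 -4.9899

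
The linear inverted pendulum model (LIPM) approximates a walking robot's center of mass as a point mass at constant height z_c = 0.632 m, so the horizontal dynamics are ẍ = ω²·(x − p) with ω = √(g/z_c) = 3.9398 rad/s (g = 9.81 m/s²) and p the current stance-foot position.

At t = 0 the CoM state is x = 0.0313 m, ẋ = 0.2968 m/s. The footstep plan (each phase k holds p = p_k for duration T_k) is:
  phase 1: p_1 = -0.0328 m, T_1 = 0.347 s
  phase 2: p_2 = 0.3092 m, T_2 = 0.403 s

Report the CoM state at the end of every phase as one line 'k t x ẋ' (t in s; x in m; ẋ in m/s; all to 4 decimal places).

phase 1: p=-0.0328, T=0.347, ωT=1.367111, cosh=2.089419, sinh=1.834577; start (x,ẋ)=(0.031300, 0.296800) → end (x,ẋ)=(0.239337, 1.083446)
phase 2: p=0.3092, T=0.403, ωT=1.587739, cosh=2.548532, sinh=2.344144; start (x,ẋ)=(0.239337, 1.083446) → end (x,ẋ)=(0.775793, 2.115983)

1 0.3470 0.2393 1.0834
2 0.7500 0.7758 2.1160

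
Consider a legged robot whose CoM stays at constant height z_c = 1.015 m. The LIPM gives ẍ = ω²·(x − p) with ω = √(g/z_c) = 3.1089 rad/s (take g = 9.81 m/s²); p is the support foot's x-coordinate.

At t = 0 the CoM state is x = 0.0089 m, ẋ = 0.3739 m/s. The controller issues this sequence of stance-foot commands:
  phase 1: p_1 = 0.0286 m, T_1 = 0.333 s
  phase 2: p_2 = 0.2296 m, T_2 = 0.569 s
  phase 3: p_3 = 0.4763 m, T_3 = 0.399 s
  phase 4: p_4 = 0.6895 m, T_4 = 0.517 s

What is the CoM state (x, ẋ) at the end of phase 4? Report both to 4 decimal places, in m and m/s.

x = 2.1571, ẋ = 4.7476

phase 1: p=0.0286, T=0.333, ωT=1.035264, cosh=1.585491, sinh=1.230358; start (x,ẋ)=(0.008900, 0.373900) → end (x,ẋ)=(0.145338, 0.517461)
phase 2: p=0.2296, T=0.569, ωT=1.768964, cosh=3.017642, sinh=2.847133; start (x,ẋ)=(0.145338, 0.517461) → end (x,ẋ)=(0.449219, 0.815673)
phase 3: p=0.4763, T=0.399, ωT=1.240451, cosh=1.873213, sinh=1.583959; start (x,ẋ)=(0.449219, 0.815673) → end (x,ẋ)=(0.841150, 1.394572)
phase 4: p=0.6895, T=0.517, ωT=1.607301, cosh=2.594878, sinh=2.394450; start (x,ẋ)=(0.841150, 1.394572) → end (x,ẋ)=(2.157102, 4.747643)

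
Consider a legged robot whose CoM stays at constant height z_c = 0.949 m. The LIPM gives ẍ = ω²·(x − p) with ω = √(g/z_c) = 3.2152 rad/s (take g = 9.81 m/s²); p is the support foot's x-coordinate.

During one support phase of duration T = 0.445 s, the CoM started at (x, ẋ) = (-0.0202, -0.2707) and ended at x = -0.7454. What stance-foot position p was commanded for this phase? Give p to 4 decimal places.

p = 0.4418

ωT = 3.2152·0.445 = 1.430764; cosh(ωT) = 2.210510, sinh(ωT) = 1.971383
x(T) = p + (x₀−p)·cosh(ωT) + (ẋ₀/ω)·sinh(ωT) ⇒ p·(1 − cosh) = x(T) − x₀·cosh − (ẋ₀/ω)·sinh
numerator   = -0.7454 − (-0.0202)·2.210510 − (-0.2707/3.2152)·1.971383 = -0.534769
denominator = 1 − 2.210510 = -1.210510
p = -0.534769 / -1.210510 = 0.4418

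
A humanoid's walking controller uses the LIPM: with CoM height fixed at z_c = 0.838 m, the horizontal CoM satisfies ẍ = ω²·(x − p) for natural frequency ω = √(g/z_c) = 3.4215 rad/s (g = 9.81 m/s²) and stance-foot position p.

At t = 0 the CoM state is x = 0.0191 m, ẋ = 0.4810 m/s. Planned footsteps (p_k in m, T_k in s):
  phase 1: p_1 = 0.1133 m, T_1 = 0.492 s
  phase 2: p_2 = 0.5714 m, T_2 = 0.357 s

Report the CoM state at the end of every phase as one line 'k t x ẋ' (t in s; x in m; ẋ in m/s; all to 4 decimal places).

phase 1: p=0.1133, T=0.492, ωT=1.683378, cosh=2.784728, sinh=2.598983; start (x,ẋ)=(0.019100, 0.481000) → end (x,ẋ)=(0.216348, 0.501788)
phase 2: p=0.5714, T=0.357, ωT=1.221475, cosh=1.843492, sinh=1.548697; start (x,ẋ)=(0.216348, 0.501788) → end (x,ẋ)=(0.143992, -0.956332)

1 0.4920 0.2163 0.5018
2 0.8490 0.1440 -0.9563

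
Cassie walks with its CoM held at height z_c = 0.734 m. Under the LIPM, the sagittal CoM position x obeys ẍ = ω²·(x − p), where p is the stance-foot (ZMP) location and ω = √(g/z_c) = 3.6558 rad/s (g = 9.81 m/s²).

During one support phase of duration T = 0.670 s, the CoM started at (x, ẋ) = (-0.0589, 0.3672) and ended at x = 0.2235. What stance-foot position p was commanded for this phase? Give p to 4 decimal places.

ωT = 3.6558·0.670 = 2.449386; cosh(ωT) = 5.833790, sinh(ωT) = 5.747444
x(T) = p + (x₀−p)·cosh(ωT) + (ẋ₀/ω)·sinh(ωT) ⇒ p·(1 − cosh) = x(T) − x₀·cosh − (ẋ₀/ω)·sinh
numerator   = 0.2235 − (-0.0589)·5.833790 − (0.3672/3.6558)·5.747444 = -0.010181
denominator = 1 − 5.833790 = -4.833790
p = -0.010181 / -4.833790 = 0.0021

p = 0.0021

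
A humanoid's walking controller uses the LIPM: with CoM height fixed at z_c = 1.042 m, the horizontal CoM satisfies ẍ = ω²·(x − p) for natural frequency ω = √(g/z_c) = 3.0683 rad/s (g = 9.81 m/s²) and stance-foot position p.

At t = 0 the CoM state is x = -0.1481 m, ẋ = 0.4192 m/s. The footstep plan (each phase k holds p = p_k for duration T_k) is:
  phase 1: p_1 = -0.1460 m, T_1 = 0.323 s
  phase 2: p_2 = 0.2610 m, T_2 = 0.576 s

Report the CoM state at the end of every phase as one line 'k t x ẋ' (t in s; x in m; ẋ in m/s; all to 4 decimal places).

phase 1: p=-0.1460, T=0.323, ωT=0.991061, cosh=1.532637, sinh=1.161454; start (x,ẋ)=(-0.148100, 0.419200) → end (x,ẋ)=(0.009463, 0.634998)
phase 2: p=0.2610, T=0.576, ωT=1.767341, cosh=3.013024, sinh=2.842238; start (x,ẋ)=(0.009463, 0.634998) → end (x,ẋ)=(0.091325, -0.280353)

1 0.3230 0.0095 0.6350
2 0.8990 0.0913 -0.2804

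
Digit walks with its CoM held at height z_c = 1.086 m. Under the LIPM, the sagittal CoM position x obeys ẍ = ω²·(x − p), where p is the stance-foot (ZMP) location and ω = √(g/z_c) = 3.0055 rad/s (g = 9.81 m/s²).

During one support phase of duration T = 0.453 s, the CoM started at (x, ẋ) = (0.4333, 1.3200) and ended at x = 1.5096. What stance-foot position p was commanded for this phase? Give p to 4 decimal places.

p = 0.1778

ωT = 3.0055·0.453 = 1.361492; cosh(ωT) = 2.079144, sinh(ωT) = 1.822865
x(T) = p + (x₀−p)·cosh(ωT) + (ẋ₀/ω)·sinh(ωT) ⇒ p·(1 − cosh) = x(T) − x₀·cosh − (ẋ₀/ω)·sinh
numerator   = 1.5096 − (0.4333)·2.079144 − (1.3200/3.0055)·1.822865 = -0.191886
denominator = 1 − 2.079144 = -1.079144
p = -0.191886 / -1.079144 = 0.1778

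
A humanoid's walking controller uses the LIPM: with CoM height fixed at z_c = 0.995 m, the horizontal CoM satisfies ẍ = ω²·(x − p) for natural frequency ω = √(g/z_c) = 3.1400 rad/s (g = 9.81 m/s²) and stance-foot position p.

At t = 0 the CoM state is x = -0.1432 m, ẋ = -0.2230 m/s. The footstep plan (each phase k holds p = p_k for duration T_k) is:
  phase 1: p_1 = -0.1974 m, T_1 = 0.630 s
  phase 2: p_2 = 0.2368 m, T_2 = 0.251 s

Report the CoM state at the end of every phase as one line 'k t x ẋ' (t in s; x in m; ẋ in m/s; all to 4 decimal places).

1 0.6300 -0.2495 -0.2181
2 0.8810 -0.4692 -1.6215

phase 1: p=-0.1974, T=0.630, ωT=1.978200, cosh=3.684018, sinh=3.545700; start (x,ẋ)=(-0.143200, -0.223000) → end (x,ẋ)=(-0.249539, -0.218100)
phase 2: p=0.2368, T=0.251, ωT=0.788140, cosh=1.326996, sinh=0.872306; start (x,ẋ)=(-0.249539, -0.218100) → end (x,ẋ)=(-0.469159, -1.621520)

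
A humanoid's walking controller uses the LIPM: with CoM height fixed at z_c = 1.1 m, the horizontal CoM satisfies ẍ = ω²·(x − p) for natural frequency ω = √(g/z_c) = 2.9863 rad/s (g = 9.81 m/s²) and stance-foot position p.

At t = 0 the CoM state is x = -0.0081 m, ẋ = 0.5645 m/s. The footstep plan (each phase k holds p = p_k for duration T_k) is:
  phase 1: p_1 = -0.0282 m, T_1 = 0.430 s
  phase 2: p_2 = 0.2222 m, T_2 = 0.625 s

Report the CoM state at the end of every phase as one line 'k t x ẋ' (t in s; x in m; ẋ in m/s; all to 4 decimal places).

phase 1: p=-0.0282, T=0.430, ωT=1.284109, cosh=1.944173, sinh=1.667276; start (x,ẋ)=(-0.008100, 0.564500) → end (x,ẋ)=(0.326043, 1.197563)
phase 2: p=0.2222, T=0.625, ωT=1.866437, cosh=3.309948, sinh=3.155275; start (x,ẋ)=(0.326043, 1.197563) → end (x,ẋ)=(1.831240, 4.942342)

1 0.4300 0.3260 1.1976
2 1.0550 1.8312 4.9423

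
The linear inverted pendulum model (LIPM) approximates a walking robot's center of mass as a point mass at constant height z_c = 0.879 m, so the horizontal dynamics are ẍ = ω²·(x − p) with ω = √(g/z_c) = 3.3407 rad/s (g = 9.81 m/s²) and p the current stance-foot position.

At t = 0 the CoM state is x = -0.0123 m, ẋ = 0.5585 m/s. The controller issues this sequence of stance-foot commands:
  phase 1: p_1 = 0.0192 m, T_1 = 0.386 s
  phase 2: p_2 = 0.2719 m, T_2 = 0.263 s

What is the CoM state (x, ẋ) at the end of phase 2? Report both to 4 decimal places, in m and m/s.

phase 1: p=0.0192, T=0.386, ωT=1.289510, cosh=1.953207, sinh=1.677801; start (x,ẋ)=(-0.012300, 0.558500) → end (x,ẋ)=(0.238170, 0.914307)
phase 2: p=0.2719, T=0.263, ωT=0.878604, cosh=1.411449, sinh=0.996087; start (x,ẋ)=(0.238170, 0.914307) → end (x,ẋ)=(0.496908, 1.178257)

x = 0.4969, ẋ = 1.1783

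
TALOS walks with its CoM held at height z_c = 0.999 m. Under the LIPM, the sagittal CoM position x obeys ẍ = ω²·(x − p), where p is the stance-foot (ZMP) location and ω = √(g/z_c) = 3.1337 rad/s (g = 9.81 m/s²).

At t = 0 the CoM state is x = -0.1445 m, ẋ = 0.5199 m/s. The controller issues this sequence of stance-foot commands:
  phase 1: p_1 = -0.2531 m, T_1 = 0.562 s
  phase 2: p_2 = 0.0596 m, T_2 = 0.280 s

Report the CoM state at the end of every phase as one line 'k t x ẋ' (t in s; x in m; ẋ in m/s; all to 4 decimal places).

phase 1: p=-0.2531, T=0.562, ωT=1.761139, cosh=2.995456, sinh=2.823607; start (x,ẋ)=(-0.144500, 0.519900) → end (x,ẋ)=(0.540660, 2.518267)
phase 2: p=0.0596, T=0.280, ωT=0.877436, cosh=1.410287, sinh=0.994439; start (x,ẋ)=(0.540660, 2.518267) → end (x,ẋ)=(1.537173, 5.050595)

1 0.5620 0.5407 2.5183
2 0.8420 1.5372 5.0506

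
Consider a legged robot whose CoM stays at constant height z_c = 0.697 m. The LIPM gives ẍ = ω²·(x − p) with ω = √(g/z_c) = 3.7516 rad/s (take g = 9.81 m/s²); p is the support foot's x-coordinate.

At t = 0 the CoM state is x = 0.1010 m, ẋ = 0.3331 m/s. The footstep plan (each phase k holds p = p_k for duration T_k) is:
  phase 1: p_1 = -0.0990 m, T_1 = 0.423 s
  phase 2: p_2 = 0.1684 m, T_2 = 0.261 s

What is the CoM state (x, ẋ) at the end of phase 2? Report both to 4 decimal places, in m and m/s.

x = 1.6458, ẋ = 5.8873

phase 1: p=-0.0990, T=0.423, ωT=1.586927, cosh=2.546628, sinh=2.342074; start (x,ẋ)=(0.101000, 0.333100) → end (x,ẋ)=(0.618275, 2.605587)
phase 2: p=0.1684, T=0.261, ωT=0.979168, cosh=1.518931, sinh=1.143308; start (x,ẋ)=(0.618275, 2.605587) → end (x,ẋ)=(1.645788, 5.887329)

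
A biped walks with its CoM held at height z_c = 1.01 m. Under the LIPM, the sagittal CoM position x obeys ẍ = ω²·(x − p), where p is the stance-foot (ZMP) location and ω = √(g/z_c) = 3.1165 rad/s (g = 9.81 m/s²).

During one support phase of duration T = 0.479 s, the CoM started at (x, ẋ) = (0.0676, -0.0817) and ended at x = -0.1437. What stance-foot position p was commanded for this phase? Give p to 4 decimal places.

ωT = 3.1165·0.479 = 1.492803; cosh(ωT) = 2.337147, sinh(ωT) = 2.112405
x(T) = p + (x₀−p)·cosh(ωT) + (ẋ₀/ω)·sinh(ωT) ⇒ p·(1 − cosh) = x(T) − x₀·cosh − (ẋ₀/ω)·sinh
numerator   = -0.1437 − (0.0676)·2.337147 − (-0.0817/3.1165)·2.112405 = -0.246314
denominator = 1 − 2.337147 = -1.337147
p = -0.246314 / -1.337147 = 0.1842

p = 0.1842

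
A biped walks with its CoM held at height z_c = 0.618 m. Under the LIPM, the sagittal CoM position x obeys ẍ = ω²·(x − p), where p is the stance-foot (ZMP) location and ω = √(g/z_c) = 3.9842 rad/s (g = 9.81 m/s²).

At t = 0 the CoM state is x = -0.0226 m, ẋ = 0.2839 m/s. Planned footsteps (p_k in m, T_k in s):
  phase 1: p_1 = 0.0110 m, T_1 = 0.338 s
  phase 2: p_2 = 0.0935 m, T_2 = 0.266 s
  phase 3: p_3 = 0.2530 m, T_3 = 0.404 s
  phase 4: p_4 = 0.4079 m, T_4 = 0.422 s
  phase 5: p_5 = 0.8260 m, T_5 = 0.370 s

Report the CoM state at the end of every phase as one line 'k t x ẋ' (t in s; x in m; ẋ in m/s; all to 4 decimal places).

phase 1: p=0.0110, T=0.338, ωT=1.346660, cosh=2.052335, sinh=1.792227; start (x,ẋ)=(-0.022600, 0.283900) → end (x,ẋ)=(0.069749, 0.342734)
phase 2: p=0.0935, T=0.266, ωT=1.059797, cosh=1.616156, sinh=1.269630; start (x,ẋ)=(0.069749, 0.342734) → end (x,ẋ)=(0.164333, 0.433770)
phase 3: p=0.2530, T=0.404, ωT=1.609617, cosh=2.600429, sinh=2.400465; start (x,ẋ)=(0.164333, 0.433770) → end (x,ẋ)=(0.283772, 0.279981)
phase 4: p=0.4079, T=0.422, ωT=1.681332, cosh=2.779418, sinh=2.593292; start (x,ẋ)=(0.283772, 0.279981) → end (x,ẋ)=(0.245135, -0.504330)
phase 5: p=0.8260, T=0.370, ωT=1.474154, cosh=2.298156, sinh=2.069184; start (x,ẋ)=(0.245135, -0.504330) → end (x,ẋ)=(-0.770842, -5.947707)

1 0.3380 0.0697 0.3427
2 0.6040 0.1643 0.4338
3 1.0080 0.2838 0.2800
4 1.4300 0.2451 -0.5043
5 1.8000 -0.7708 -5.9477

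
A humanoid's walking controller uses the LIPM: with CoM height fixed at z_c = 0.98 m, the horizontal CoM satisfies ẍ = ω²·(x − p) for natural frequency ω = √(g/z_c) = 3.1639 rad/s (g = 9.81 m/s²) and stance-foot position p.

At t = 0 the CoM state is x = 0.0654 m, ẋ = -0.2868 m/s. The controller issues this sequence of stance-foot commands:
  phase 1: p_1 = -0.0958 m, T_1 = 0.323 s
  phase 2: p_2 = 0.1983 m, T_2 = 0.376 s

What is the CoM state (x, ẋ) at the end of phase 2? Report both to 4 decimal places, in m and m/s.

x = 0.0062, ẋ = -0.4118

phase 1: p=-0.0958, T=0.323, ωT=1.021940, cosh=1.569238, sinh=1.209341; start (x,ẋ)=(0.065400, -0.286800) → end (x,ẋ)=(0.047537, 0.166732)
phase 2: p=0.1983, T=0.376, ωT=1.189626, cosh=1.795094, sinh=1.490759; start (x,ẋ)=(0.047537, 0.166732) → end (x,ẋ)=(0.006227, -0.411791)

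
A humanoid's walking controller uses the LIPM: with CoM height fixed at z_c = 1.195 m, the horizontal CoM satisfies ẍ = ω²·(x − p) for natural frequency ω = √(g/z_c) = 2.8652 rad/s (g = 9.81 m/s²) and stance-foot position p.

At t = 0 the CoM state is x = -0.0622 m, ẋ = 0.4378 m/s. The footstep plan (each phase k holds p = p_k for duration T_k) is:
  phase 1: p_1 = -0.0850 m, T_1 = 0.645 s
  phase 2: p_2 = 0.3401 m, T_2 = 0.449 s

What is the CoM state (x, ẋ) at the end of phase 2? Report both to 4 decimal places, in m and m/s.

x = 1.5266, ẋ = 3.7521

phase 1: p=-0.0850, T=0.645, ωT=1.848054, cosh=3.252499, sinh=3.094956; start (x,ẋ)=(-0.062200, 0.437800) → end (x,ẋ)=(0.462063, 1.626127)
phase 2: p=0.3401, T=0.449, ωT=1.286475, cosh=1.948123, sinh=1.671880; start (x,ẋ)=(0.462063, 1.626127) → end (x,ẋ)=(1.526565, 3.752133)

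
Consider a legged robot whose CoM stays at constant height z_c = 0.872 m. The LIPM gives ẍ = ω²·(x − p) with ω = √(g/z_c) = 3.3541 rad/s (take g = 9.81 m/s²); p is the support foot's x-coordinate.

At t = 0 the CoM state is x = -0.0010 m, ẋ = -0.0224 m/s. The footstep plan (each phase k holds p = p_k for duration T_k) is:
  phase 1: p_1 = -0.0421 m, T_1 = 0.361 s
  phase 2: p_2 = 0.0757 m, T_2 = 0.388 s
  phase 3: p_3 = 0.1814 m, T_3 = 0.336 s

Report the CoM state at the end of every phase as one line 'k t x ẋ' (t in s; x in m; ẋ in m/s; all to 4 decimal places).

1 0.3610 0.0228 0.1699
2 0.7490 0.0574 0.0333
3 1.0850 -0.0163 -0.5175

phase 1: p=-0.0421, T=0.361, ωT=1.210830, cosh=1.827110, sinh=1.529160; start (x,ẋ)=(-0.001000, -0.022400) → end (x,ẋ)=(0.022782, 0.169873)
phase 2: p=0.0757, T=0.388, ωT=1.301391, cosh=1.973278, sinh=1.701125; start (x,ẋ)=(0.022782, 0.169873) → end (x,ẋ)=(0.057434, 0.033269)
phase 3: p=0.1814, T=0.336, ωT=1.126978, cosh=1.705163, sinh=1.381152; start (x,ẋ)=(0.057434, 0.033269) → end (x,ẋ)=(-0.016283, -0.517548)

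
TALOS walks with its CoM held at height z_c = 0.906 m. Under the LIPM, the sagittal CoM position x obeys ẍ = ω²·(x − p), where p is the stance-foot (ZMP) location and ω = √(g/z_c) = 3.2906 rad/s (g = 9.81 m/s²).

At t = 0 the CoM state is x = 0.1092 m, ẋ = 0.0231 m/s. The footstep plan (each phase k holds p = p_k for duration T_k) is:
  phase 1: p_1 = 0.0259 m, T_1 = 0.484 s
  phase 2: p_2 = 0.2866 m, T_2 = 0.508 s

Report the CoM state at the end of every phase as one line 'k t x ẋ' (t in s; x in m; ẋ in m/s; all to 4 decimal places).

1 0.4840 0.2557 0.7051
2 0.9920 0.7514 1.6812

phase 1: p=0.0259, T=0.484, ωT=1.592650, cosh=2.560074, sinh=2.356689; start (x,ẋ)=(0.109200, 0.023100) → end (x,ẋ)=(0.255698, 0.705123)
phase 2: p=0.2866, T=0.508, ωT=1.671625, cosh=2.754374, sinh=2.566432; start (x,ẋ)=(0.255698, 0.705123) → end (x,ẋ)=(0.751430, 1.681202)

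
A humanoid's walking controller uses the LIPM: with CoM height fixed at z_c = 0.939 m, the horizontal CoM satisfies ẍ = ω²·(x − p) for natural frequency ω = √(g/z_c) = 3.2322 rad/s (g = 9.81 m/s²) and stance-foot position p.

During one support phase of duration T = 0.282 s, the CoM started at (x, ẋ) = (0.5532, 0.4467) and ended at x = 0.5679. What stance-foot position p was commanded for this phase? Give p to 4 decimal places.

ωT = 3.2322·0.282 = 0.911480; cosh(ωT) = 1.444966, sinh(ωT) = 1.043037
x(T) = p + (x₀−p)·cosh(ωT) + (ẋ₀/ω)·sinh(ωT) ⇒ p·(1 − cosh) = x(T) − x₀·cosh − (ẋ₀/ω)·sinh
numerator   = 0.5679 − (0.5532)·1.444966 − (0.4467/3.2322)·1.043037 = -0.375606
denominator = 1 − 1.444966 = -0.444966
p = -0.375606 / -0.444966 = 0.8441

p = 0.8441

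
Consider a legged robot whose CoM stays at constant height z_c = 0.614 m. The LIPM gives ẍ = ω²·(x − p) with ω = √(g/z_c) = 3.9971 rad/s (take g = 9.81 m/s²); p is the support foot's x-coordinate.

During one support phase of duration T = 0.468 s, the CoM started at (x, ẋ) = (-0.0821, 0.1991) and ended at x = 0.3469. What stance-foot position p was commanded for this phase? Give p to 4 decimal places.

p = -0.1988

ωT = 3.9971·0.468 = 1.870643; cosh(ωT) = 3.323247, sinh(ωT) = 3.169222
x(T) = p + (x₀−p)·cosh(ωT) + (ẋ₀/ω)·sinh(ωT) ⇒ p·(1 − cosh) = x(T) − x₀·cosh − (ẋ₀/ω)·sinh
numerator   = 0.3469 − (-0.0821)·3.323247 − (0.1991/3.9971)·3.169222 = 0.461876
denominator = 1 − 3.323247 = -2.323247
p = 0.461876 / -2.323247 = -0.1988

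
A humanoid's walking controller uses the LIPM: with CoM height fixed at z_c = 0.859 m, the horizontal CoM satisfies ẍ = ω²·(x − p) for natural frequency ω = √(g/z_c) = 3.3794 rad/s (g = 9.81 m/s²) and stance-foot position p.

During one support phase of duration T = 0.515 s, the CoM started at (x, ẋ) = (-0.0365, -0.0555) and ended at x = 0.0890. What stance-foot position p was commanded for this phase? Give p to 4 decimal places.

ωT = 3.3794·0.515 = 1.740391; cosh(ωT) = 2.937512, sinh(ωT) = 2.762060
x(T) = p + (x₀−p)·cosh(ωT) + (ẋ₀/ω)·sinh(ωT) ⇒ p·(1 − cosh) = x(T) − x₀·cosh − (ẋ₀/ω)·sinh
numerator   = 0.0890 − (-0.0365)·2.937512 − (-0.0555/3.3794)·2.762060 = 0.241581
denominator = 1 − 2.937512 = -1.937512
p = 0.241581 / -1.937512 = -0.1247

p = -0.1247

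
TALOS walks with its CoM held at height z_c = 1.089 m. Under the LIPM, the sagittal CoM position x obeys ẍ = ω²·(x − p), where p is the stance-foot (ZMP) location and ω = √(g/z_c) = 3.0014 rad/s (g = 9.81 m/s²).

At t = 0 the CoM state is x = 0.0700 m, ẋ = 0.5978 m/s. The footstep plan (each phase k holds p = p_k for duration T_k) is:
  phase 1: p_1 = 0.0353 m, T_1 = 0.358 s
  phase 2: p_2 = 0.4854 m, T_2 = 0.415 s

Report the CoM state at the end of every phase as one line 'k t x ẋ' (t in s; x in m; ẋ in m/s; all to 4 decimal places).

phase 1: p=0.0353, T=0.358, ωT=1.074501, cosh=1.635000, sinh=1.293532; start (x,ẋ)=(0.070000, 0.597800) → end (x,ẋ)=(0.349672, 1.112122)
phase 2: p=0.4854, T=0.415, ωT=1.245581, cosh=1.881363, sinh=1.593590; start (x,ẋ)=(0.349672, 1.112122) → end (x,ẋ)=(0.820526, 1.443120)

1 0.3580 0.3497 1.1121
2 0.7730 0.8205 1.4431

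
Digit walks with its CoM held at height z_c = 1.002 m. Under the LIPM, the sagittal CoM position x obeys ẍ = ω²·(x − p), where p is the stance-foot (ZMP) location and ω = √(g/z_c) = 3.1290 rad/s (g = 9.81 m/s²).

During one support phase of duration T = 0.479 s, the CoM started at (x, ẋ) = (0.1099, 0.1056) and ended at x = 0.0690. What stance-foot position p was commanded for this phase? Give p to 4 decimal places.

ωT = 3.1290·0.479 = 1.498791; cosh(ωT) = 2.349837, sinh(ωT) = 2.126437
x(T) = p + (x₀−p)·cosh(ωT) + (ẋ₀/ω)·sinh(ωT) ⇒ p·(1 − cosh) = x(T) − x₀·cosh − (ẋ₀/ω)·sinh
numerator   = 0.0690 − (0.1099)·2.349837 − (0.1056/3.1290)·2.126437 = -0.261012
denominator = 1 − 2.349837 = -1.349837
p = -0.261012 / -1.349837 = 0.1934

p = 0.1934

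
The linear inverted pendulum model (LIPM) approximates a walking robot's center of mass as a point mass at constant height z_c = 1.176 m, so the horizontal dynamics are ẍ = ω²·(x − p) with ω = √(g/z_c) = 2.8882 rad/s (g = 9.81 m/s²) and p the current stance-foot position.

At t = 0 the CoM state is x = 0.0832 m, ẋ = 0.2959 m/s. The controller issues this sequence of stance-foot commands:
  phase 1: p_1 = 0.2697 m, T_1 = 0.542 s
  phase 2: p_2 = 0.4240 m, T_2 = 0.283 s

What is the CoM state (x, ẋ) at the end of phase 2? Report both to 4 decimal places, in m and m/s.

x = -0.2534, ẋ = -1.6828

phase 1: p=0.2697, T=0.542, ωT=1.565404, cosh=2.496806, sinh=2.287803; start (x,ẋ)=(0.083200, 0.295900) → end (x,ẋ)=(0.038434, -0.493518)
phase 2: p=0.4240, T=0.283, ωT=0.817361, cosh=1.353055, sinh=0.911460; start (x,ẋ)=(0.038434, -0.493518) → end (x,ẋ)=(-0.253437, -1.682751)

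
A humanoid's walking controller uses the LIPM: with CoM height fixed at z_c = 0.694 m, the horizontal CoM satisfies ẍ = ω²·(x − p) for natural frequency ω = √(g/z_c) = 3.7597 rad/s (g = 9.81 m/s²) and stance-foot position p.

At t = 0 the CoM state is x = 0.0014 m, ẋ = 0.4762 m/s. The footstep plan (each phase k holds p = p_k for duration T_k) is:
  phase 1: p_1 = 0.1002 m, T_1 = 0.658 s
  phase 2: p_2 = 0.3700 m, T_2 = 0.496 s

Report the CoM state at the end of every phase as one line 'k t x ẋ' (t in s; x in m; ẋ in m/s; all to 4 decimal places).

phase 1: p=0.1002, T=0.658, ωT=2.473883, cosh=5.976347, sinh=5.892090; start (x,ẋ)=(0.001400, 0.476200) → end (x,ẋ)=(0.256023, 0.657270)
phase 2: p=0.3700, T=0.496, ωT=1.864811, cosh=3.304821, sinh=3.149896; start (x,ẋ)=(0.256023, 0.657270) → end (x,ẋ)=(0.543992, 0.822375)

1 0.6580 0.2560 0.6573
2 1.1540 0.5440 0.8224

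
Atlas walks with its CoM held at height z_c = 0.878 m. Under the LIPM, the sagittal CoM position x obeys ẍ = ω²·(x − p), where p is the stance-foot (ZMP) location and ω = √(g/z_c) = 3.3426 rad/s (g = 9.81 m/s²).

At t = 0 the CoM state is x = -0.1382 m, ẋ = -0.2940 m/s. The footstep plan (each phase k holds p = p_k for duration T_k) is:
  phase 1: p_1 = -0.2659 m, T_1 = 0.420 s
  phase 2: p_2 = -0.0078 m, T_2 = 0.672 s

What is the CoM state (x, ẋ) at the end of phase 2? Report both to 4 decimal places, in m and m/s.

phase 1: p=-0.2659, T=0.420, ωT=1.403892, cosh=2.158326, sinh=1.912687; start (x,ẋ)=(-0.138200, -0.294000) → end (x,ẋ)=(-0.158513, 0.181883)
phase 2: p=-0.0078, T=0.672, ωT=2.246227, cosh=4.778903, sinh=4.673105; start (x,ẋ)=(-0.158513, 0.181883) → end (x,ẋ)=(-0.473763, -1.484987)

x = -0.4738, ẋ = -1.4850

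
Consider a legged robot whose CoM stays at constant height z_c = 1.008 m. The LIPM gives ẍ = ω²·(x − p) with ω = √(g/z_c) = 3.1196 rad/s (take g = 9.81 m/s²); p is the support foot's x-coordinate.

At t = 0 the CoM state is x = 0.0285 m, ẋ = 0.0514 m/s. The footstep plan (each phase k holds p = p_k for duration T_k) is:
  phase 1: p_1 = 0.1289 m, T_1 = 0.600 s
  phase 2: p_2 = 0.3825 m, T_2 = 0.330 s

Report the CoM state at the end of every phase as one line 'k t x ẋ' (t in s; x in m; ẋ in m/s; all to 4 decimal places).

1 0.6000 -0.1528 -0.8228
2 0.9300 -0.7845 -3.3381

phase 1: p=0.1289, T=0.600, ωT=1.871760, cosh=3.326789, sinh=3.172937; start (x,ẋ)=(0.028500, 0.051400) → end (x,ẋ)=(-0.152831, -0.822792)
phase 2: p=0.3825, T=0.330, ωT=1.029468, cosh=1.578387, sinh=1.221190; start (x,ẋ)=(-0.152831, -0.822792) → end (x,ẋ)=(-0.784547, -3.338092)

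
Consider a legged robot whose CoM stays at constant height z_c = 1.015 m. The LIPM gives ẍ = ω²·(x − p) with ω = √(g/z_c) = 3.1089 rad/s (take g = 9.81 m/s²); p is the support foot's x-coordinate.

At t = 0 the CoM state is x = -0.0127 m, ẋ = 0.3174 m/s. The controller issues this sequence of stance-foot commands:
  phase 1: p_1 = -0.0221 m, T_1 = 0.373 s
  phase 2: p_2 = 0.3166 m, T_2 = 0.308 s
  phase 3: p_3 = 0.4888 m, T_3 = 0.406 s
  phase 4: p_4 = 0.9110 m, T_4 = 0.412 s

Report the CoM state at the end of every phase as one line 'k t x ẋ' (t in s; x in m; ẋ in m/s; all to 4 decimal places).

phase 1: p=-0.0221, T=0.373, ωT=1.159620, cosh=1.751163, sinh=1.437557; start (x,ẋ)=(-0.012700, 0.317400) → end (x,ẋ)=(0.141127, 0.597830)
phase 2: p=0.3166, T=0.308, ωT=0.957541, cosh=1.494559, sinh=1.110724; start (x,ẋ)=(0.141127, 0.597830) → end (x,ẋ)=(0.267933, 0.287561)
phase 3: p=0.4888, T=0.406, ωT=1.262213, cosh=1.908130, sinh=1.625103; start (x,ẋ)=(0.267933, 0.287561) → end (x,ẋ)=(0.217673, -0.567179)
phase 4: p=0.9110, T=0.412, ωT=1.280867, cosh=1.938778, sinh=1.660981; start (x,ẋ)=(0.217673, -0.567179) → end (x,ẋ)=(-0.736232, -4.679854)

1 0.3730 0.1411 0.5978
2 0.6810 0.2679 0.2876
3 1.0870 0.2177 -0.5672
4 1.4990 -0.7362 -4.6799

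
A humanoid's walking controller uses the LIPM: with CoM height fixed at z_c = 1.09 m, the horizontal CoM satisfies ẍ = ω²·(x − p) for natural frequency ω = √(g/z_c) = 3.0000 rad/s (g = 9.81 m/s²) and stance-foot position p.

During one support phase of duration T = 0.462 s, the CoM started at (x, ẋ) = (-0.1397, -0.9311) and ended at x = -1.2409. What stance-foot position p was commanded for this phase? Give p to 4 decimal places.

ωT = 3.0000·0.462 = 1.386000; cosh(ωT) = 2.124448, sinh(ωT) = 1.874375
x(T) = p + (x₀−p)·cosh(ωT) + (ẋ₀/ω)·sinh(ωT) ⇒ p·(1 − cosh) = x(T) − x₀·cosh − (ẋ₀/ω)·sinh
numerator   = -1.2409 − (-0.1397)·2.124448 − (-0.9311/3.0000)·1.874375 = -0.362371
denominator = 1 − 2.124448 = -1.124448
p = -0.362371 / -1.124448 = 0.3223

p = 0.3223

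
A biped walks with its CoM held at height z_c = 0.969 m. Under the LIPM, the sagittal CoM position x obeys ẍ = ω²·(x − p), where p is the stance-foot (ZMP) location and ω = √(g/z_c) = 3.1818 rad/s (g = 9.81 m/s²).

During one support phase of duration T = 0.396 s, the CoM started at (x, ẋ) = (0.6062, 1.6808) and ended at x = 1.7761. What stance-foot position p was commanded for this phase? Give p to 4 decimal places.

p = 0.2594

ωT = 3.1818·0.396 = 1.259993; cosh(ωT) = 1.904526, sinh(ωT) = 1.620870
x(T) = p + (x₀−p)·cosh(ωT) + (ẋ₀/ω)·sinh(ωT) ⇒ p·(1 − cosh) = x(T) − x₀·cosh − (ẋ₀/ω)·sinh
numerator   = 1.7761 − (0.6062)·1.904526 − (1.6808/3.1818)·1.620870 = -0.234656
denominator = 1 − 1.904526 = -0.904526
p = -0.234656 / -0.904526 = 0.2594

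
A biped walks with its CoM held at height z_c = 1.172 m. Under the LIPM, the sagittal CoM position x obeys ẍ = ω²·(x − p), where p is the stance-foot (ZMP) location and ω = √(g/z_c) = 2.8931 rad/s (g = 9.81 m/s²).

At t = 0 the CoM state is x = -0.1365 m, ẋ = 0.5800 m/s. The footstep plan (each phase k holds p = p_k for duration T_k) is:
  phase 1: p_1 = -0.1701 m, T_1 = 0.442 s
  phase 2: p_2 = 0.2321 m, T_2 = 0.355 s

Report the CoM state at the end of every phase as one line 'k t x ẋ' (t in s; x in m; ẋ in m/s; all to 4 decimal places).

phase 1: p=-0.1701, T=0.442, ωT=1.278750, cosh=1.935266, sinh=1.656881; start (x,ẋ)=(-0.136500, 0.580000) → end (x,ẋ)=(0.227092, 1.283517)
phase 2: p=0.2321, T=0.355, ωT=1.027050, cosh=1.575439, sinh=1.217377; start (x,ẋ)=(0.227092, 1.283517) → end (x,ẋ)=(0.764296, 2.004462)

1 0.4420 0.2271 1.2835
2 0.7970 0.7643 2.0045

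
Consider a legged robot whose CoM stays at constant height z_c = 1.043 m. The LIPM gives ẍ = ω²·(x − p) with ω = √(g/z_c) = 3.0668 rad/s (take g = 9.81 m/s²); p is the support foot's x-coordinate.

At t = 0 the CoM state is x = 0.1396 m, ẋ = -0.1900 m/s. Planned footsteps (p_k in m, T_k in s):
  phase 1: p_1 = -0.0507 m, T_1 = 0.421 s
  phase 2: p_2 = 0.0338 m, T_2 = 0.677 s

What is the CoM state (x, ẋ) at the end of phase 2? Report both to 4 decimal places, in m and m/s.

x = 1.5571, ẋ = 4.6773

phase 1: p=-0.0507, T=0.421, ωT=1.291123, cosh=1.955915, sinh=1.680953; start (x,ẋ)=(0.139600, -0.190000) → end (x,ẋ)=(0.217369, 0.609401)
phase 2: p=0.0338, T=0.677, ωT=2.076224, cosh=4.049850, sinh=3.924447; start (x,ẋ)=(0.217369, 0.609401) → end (x,ẋ)=(1.557050, 4.677326)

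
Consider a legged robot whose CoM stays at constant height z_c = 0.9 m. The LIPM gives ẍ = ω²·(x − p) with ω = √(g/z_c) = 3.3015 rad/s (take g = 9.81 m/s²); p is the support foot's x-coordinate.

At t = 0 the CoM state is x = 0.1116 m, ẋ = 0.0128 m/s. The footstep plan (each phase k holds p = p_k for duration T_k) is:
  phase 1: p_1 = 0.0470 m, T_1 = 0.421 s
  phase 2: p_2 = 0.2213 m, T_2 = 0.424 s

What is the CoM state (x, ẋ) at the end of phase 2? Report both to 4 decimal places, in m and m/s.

phase 1: p=0.0470, T=0.421, ωT=1.389931, cosh=2.131834, sinh=1.882741; start (x,ẋ)=(0.111600, 0.012800) → end (x,ẋ)=(0.192016, 0.428833)
phase 2: p=0.2213, T=0.424, ωT=1.399836, cosh=2.150586, sinh=1.903949; start (x,ẋ)=(0.192016, 0.428833) → end (x,ẋ)=(0.405626, 0.738165)

x = 0.4056, ẋ = 0.7382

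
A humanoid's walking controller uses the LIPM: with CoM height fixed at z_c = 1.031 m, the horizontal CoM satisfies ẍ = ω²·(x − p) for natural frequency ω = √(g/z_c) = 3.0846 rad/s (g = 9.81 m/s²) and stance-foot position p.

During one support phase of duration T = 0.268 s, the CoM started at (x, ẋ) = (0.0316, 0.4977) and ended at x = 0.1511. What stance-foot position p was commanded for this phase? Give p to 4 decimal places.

p = 0.1135

ωT = 3.0846·0.268 = 0.826673; cosh(ωT) = 1.361602, sinh(ωT) = 0.924099
x(T) = p + (x₀−p)·cosh(ωT) + (ẋ₀/ω)·sinh(ωT) ⇒ p·(1 − cosh) = x(T) − x₀·cosh − (ẋ₀/ω)·sinh
numerator   = 0.1511 − (0.0316)·1.361602 − (0.4977/3.0846)·0.924099 = -0.041030
denominator = 1 − 1.361602 = -0.361602
p = -0.041030 / -0.361602 = 0.1135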